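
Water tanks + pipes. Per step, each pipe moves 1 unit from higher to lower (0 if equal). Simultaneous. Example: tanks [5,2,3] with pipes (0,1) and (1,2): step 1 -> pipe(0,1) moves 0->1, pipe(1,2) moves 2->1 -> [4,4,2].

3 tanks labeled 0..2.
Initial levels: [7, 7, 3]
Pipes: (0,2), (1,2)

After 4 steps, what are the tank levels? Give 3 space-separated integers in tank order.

Answer: 5 5 7

Derivation:
Step 1: flows [0->2,1->2] -> levels [6 6 5]
Step 2: flows [0->2,1->2] -> levels [5 5 7]
Step 3: flows [2->0,2->1] -> levels [6 6 5]
  -> period-2 cycle: step 3 state = step 1 state
  -> state at step 4: (4-1) mod 2 = 1, same as step 2 -> [5 5 7]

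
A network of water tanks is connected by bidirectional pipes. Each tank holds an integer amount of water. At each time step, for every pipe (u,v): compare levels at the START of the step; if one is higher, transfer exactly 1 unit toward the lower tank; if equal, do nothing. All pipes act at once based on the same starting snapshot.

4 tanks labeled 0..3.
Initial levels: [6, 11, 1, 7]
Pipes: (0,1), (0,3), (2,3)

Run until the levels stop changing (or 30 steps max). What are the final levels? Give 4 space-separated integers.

Step 1: flows [1->0,3->0,3->2] -> levels [8 10 2 5]
Step 2: flows [1->0,0->3,3->2] -> levels [8 9 3 5]
Step 3: flows [1->0,0->3,3->2] -> levels [8 8 4 5]
Step 4: flows [0=1,0->3,3->2] -> levels [7 8 5 5]
Step 5: flows [1->0,0->3,2=3] -> levels [7 7 5 6]
Step 6: flows [0=1,0->3,3->2] -> levels [6 7 6 6]
Step 7: flows [1->0,0=3,2=3] -> levels [7 6 6 6]
Step 8: flows [0->1,0->3,2=3] -> levels [5 7 6 7]
Step 9: flows [1->0,3->0,3->2] -> levels [7 6 7 5]
Step 10: flows [0->1,0->3,2->3] -> levels [5 7 6 7]
  -> period-2 cycle: step 10 state = step 8 state; never stabilizes
  -> state at step 30: (30-8) mod 2 = 0, same as step 8 -> [5 7 6 7]

Answer: 5 7 6 7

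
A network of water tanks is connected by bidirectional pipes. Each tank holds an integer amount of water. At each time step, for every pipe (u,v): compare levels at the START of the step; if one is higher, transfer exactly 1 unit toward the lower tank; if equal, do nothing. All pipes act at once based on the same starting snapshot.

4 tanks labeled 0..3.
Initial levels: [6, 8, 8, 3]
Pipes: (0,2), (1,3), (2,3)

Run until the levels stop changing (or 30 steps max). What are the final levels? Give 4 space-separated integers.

Step 1: flows [2->0,1->3,2->3] -> levels [7 7 6 5]
Step 2: flows [0->2,1->3,2->3] -> levels [6 6 6 7]
Step 3: flows [0=2,3->1,3->2] -> levels [6 7 7 5]
Step 4: flows [2->0,1->3,2->3] -> levels [7 6 5 7]
Step 5: flows [0->2,3->1,3->2] -> levels [6 7 7 5]
  -> period-2 cycle: step 5 state = step 3 state; never stabilizes
  -> state at step 30: (30-3) mod 2 = 1, same as step 4 -> [7 6 5 7]

Answer: 7 6 5 7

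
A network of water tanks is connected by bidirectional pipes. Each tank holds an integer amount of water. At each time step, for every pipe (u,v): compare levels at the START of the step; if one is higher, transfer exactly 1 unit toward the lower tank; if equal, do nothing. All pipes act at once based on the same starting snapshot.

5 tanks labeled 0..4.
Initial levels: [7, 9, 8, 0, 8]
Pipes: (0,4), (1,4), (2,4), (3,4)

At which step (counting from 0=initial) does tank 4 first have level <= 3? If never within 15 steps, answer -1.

Step 1: flows [4->0,1->4,2=4,4->3] -> levels [8 8 8 1 7]
Step 2: flows [0->4,1->4,2->4,4->3] -> levels [7 7 7 2 9]
Step 3: flows [4->0,4->1,4->2,4->3] -> levels [8 8 8 3 5]
Step 4: flows [0->4,1->4,2->4,4->3] -> levels [7 7 7 4 7]
Step 5: flows [0=4,1=4,2=4,4->3] -> levels [7 7 7 5 6]
Step 6: flows [0->4,1->4,2->4,4->3] -> levels [6 6 6 6 8]
Step 7: flows [4->0,4->1,4->2,4->3] -> levels [7 7 7 7 4]
Step 8: flows [0->4,1->4,2->4,3->4] -> levels [6 6 6 6 8]
  -> period-2 cycle (repeats step 6); tank 4 never drops to <=3
Tank 4 never reaches <=3 within 15 steps

Answer: -1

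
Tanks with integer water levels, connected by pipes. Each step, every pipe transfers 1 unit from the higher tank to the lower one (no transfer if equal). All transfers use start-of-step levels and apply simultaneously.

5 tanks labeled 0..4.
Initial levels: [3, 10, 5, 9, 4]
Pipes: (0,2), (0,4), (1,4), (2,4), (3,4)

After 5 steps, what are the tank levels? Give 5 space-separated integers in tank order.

Answer: 7 7 7 7 3

Derivation:
Step 1: flows [2->0,4->0,1->4,2->4,3->4] -> levels [5 9 3 8 6]
Step 2: flows [0->2,4->0,1->4,4->2,3->4] -> levels [5 8 5 7 6]
Step 3: flows [0=2,4->0,1->4,4->2,3->4] -> levels [6 7 6 6 6]
Step 4: flows [0=2,0=4,1->4,2=4,3=4] -> levels [6 6 6 6 7]
Step 5: flows [0=2,4->0,4->1,4->2,4->3] -> levels [7 7 7 7 3]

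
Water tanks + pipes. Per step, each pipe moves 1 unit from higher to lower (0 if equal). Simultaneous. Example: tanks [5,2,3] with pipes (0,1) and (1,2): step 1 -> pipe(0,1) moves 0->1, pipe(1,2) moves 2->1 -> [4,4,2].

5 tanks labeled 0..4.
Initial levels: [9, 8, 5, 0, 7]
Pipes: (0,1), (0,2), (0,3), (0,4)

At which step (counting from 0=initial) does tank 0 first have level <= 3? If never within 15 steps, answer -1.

Answer: 5

Derivation:
Step 1: flows [0->1,0->2,0->3,0->4] -> levels [5 9 6 1 8]
Step 2: flows [1->0,2->0,0->3,4->0] -> levels [7 8 5 2 7]
Step 3: flows [1->0,0->2,0->3,0=4] -> levels [6 7 6 3 7]
Step 4: flows [1->0,0=2,0->3,4->0] -> levels [7 6 6 4 6]
Step 5: flows [0->1,0->2,0->3,0->4] -> levels [3 7 7 5 7]
Tank 0 first reaches <=3 at step 5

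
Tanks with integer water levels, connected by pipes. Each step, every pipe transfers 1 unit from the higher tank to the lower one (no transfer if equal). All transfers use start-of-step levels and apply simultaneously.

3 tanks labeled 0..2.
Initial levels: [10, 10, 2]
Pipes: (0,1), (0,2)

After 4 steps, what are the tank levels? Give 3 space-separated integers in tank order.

Answer: 8 8 6

Derivation:
Step 1: flows [0=1,0->2] -> levels [9 10 3]
Step 2: flows [1->0,0->2] -> levels [9 9 4]
Step 3: flows [0=1,0->2] -> levels [8 9 5]
Step 4: flows [1->0,0->2] -> levels [8 8 6]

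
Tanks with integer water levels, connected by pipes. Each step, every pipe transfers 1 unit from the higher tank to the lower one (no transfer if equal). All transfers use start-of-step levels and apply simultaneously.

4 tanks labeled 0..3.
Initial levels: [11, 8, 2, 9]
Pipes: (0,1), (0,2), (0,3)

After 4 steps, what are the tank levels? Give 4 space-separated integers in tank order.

Answer: 8 8 6 8

Derivation:
Step 1: flows [0->1,0->2,0->3] -> levels [8 9 3 10]
Step 2: flows [1->0,0->2,3->0] -> levels [9 8 4 9]
Step 3: flows [0->1,0->2,0=3] -> levels [7 9 5 9]
Step 4: flows [1->0,0->2,3->0] -> levels [8 8 6 8]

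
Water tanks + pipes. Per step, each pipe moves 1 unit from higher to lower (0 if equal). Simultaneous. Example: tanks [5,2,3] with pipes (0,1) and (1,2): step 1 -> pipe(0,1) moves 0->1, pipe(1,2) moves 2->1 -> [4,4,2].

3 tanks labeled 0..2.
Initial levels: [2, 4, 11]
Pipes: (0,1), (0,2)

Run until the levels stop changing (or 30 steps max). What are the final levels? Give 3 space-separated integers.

Step 1: flows [1->0,2->0] -> levels [4 3 10]
Step 2: flows [0->1,2->0] -> levels [4 4 9]
Step 3: flows [0=1,2->0] -> levels [5 4 8]
Step 4: flows [0->1,2->0] -> levels [5 5 7]
Step 5: flows [0=1,2->0] -> levels [6 5 6]
Step 6: flows [0->1,0=2] -> levels [5 6 6]
Step 7: flows [1->0,2->0] -> levels [7 5 5]
Step 8: flows [0->1,0->2] -> levels [5 6 6]
  -> period-2 cycle: step 8 state = step 6 state; never stabilizes
  -> state at step 30: (30-6) mod 2 = 0, same as step 6 -> [5 6 6]

Answer: 5 6 6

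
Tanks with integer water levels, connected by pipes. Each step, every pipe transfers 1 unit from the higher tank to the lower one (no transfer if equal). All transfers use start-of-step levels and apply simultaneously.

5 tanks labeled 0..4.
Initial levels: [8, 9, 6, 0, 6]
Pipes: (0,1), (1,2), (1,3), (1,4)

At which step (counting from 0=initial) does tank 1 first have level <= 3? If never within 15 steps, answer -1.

Step 1: flows [1->0,1->2,1->3,1->4] -> levels [9 5 7 1 7]
Step 2: flows [0->1,2->1,1->3,4->1] -> levels [8 7 6 2 6]
Step 3: flows [0->1,1->2,1->3,1->4] -> levels [7 5 7 3 7]
Step 4: flows [0->1,2->1,1->3,4->1] -> levels [6 7 6 4 6]
Step 5: flows [1->0,1->2,1->3,1->4] -> levels [7 3 7 5 7]
Tank 1 first reaches <=3 at step 5

Answer: 5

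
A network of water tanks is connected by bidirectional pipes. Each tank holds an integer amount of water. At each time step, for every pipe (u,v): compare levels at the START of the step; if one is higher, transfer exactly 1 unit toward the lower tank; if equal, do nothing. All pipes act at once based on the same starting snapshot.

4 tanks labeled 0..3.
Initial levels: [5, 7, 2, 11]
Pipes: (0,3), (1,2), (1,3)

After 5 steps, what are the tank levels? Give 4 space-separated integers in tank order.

Answer: 6 6 6 7

Derivation:
Step 1: flows [3->0,1->2,3->1] -> levels [6 7 3 9]
Step 2: flows [3->0,1->2,3->1] -> levels [7 7 4 7]
Step 3: flows [0=3,1->2,1=3] -> levels [7 6 5 7]
Step 4: flows [0=3,1->2,3->1] -> levels [7 6 6 6]
Step 5: flows [0->3,1=2,1=3] -> levels [6 6 6 7]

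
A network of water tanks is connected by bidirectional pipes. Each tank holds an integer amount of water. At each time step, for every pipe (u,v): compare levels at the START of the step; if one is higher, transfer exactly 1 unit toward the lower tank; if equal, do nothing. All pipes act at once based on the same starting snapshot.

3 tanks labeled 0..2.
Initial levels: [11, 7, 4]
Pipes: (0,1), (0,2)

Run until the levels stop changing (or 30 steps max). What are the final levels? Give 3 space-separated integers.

Answer: 8 7 7

Derivation:
Step 1: flows [0->1,0->2] -> levels [9 8 5]
Step 2: flows [0->1,0->2] -> levels [7 9 6]
Step 3: flows [1->0,0->2] -> levels [7 8 7]
Step 4: flows [1->0,0=2] -> levels [8 7 7]
Step 5: flows [0->1,0->2] -> levels [6 8 8]
Step 6: flows [1->0,2->0] -> levels [8 7 7]
  -> period-2 cycle: step 6 state = step 4 state; never stabilizes
  -> state at step 30: (30-4) mod 2 = 0, same as step 4 -> [8 7 7]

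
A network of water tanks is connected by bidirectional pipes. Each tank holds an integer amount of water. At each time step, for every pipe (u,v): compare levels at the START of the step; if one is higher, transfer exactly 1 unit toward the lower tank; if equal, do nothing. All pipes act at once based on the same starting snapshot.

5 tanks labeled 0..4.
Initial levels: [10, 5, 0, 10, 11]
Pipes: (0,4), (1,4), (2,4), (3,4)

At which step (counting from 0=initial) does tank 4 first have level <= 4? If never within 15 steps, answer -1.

Answer: -1

Derivation:
Step 1: flows [4->0,4->1,4->2,4->3] -> levels [11 6 1 11 7]
Step 2: flows [0->4,4->1,4->2,3->4] -> levels [10 7 2 10 7]
Step 3: flows [0->4,1=4,4->2,3->4] -> levels [9 7 3 9 8]
Step 4: flows [0->4,4->1,4->2,3->4] -> levels [8 8 4 8 8]
Step 5: flows [0=4,1=4,4->2,3=4] -> levels [8 8 5 8 7]
Step 6: flows [0->4,1->4,4->2,3->4] -> levels [7 7 6 7 9]
Step 7: flows [4->0,4->1,4->2,4->3] -> levels [8 8 7 8 5]
Step 8: flows [0->4,1->4,2->4,3->4] -> levels [7 7 6 7 9]
  -> period-2 cycle (repeats step 6); tank 4 never drops to <=4
Tank 4 never reaches <=4 within 15 steps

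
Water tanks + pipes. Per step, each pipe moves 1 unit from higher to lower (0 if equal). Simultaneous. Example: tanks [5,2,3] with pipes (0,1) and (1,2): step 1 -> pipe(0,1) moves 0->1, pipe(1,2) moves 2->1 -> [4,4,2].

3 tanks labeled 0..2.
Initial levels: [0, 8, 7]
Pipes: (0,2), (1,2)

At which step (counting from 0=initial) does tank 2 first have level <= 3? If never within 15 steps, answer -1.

Answer: -1

Derivation:
Step 1: flows [2->0,1->2] -> levels [1 7 7]
Step 2: flows [2->0,1=2] -> levels [2 7 6]
Step 3: flows [2->0,1->2] -> levels [3 6 6]
Step 4: flows [2->0,1=2] -> levels [4 6 5]
Step 5: flows [2->0,1->2] -> levels [5 5 5]
Step 6: flows [0=2,1=2] -> levels [5 5 5]
  -> stable; tank 2 stays at 5 > 3
Tank 2 never reaches <=3 within 15 steps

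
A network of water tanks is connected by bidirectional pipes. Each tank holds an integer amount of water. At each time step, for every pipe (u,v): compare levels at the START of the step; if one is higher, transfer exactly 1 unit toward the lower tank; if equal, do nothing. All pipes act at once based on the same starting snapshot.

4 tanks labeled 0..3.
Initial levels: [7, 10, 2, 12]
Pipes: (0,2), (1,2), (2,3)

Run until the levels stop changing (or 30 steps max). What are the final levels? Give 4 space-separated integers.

Step 1: flows [0->2,1->2,3->2] -> levels [6 9 5 11]
Step 2: flows [0->2,1->2,3->2] -> levels [5 8 8 10]
Step 3: flows [2->0,1=2,3->2] -> levels [6 8 8 9]
Step 4: flows [2->0,1=2,3->2] -> levels [7 8 8 8]
Step 5: flows [2->0,1=2,2=3] -> levels [8 8 7 8]
Step 6: flows [0->2,1->2,3->2] -> levels [7 7 10 7]
Step 7: flows [2->0,2->1,2->3] -> levels [8 8 7 8]
  -> period-2 cycle: step 7 state = step 5 state; never stabilizes
  -> state at step 30: (30-5) mod 2 = 1, same as step 6 -> [7 7 10 7]

Answer: 7 7 10 7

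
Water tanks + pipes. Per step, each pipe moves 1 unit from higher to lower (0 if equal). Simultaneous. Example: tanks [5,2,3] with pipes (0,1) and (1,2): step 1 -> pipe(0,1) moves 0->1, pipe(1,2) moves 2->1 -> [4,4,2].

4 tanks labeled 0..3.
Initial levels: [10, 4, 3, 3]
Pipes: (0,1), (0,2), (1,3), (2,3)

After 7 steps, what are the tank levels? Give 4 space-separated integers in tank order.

Step 1: flows [0->1,0->2,1->3,2=3] -> levels [8 4 4 4]
Step 2: flows [0->1,0->2,1=3,2=3] -> levels [6 5 5 4]
Step 3: flows [0->1,0->2,1->3,2->3] -> levels [4 5 5 6]
Step 4: flows [1->0,2->0,3->1,3->2] -> levels [6 5 5 4]
  -> period-2 cycle: step 4 state = step 2 state
  -> state at step 7: (7-2) mod 2 = 1, same as step 3 -> [4 5 5 6]

Answer: 4 5 5 6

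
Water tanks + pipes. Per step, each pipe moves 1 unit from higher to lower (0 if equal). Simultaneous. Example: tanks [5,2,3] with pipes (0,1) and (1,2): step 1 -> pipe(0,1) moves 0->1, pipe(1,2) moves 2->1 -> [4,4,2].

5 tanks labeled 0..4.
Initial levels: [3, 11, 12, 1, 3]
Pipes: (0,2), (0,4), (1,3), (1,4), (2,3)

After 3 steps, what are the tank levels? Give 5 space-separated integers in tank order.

Step 1: flows [2->0,0=4,1->3,1->4,2->3] -> levels [4 9 10 3 4]
Step 2: flows [2->0,0=4,1->3,1->4,2->3] -> levels [5 7 8 5 5]
Step 3: flows [2->0,0=4,1->3,1->4,2->3] -> levels [6 5 6 7 6]

Answer: 6 5 6 7 6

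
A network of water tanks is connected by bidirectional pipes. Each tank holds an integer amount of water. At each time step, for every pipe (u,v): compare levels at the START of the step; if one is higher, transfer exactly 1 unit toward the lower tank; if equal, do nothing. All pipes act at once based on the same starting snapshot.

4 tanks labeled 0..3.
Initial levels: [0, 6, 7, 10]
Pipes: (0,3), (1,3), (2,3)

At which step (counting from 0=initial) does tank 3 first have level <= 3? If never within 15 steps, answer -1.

Step 1: flows [3->0,3->1,3->2] -> levels [1 7 8 7]
Step 2: flows [3->0,1=3,2->3] -> levels [2 7 7 7]
Step 3: flows [3->0,1=3,2=3] -> levels [3 7 7 6]
Step 4: flows [3->0,1->3,2->3] -> levels [4 6 6 7]
Step 5: flows [3->0,3->1,3->2] -> levels [5 7 7 4]
Step 6: flows [0->3,1->3,2->3] -> levels [4 6 6 7]
  -> period-2 cycle (repeats step 4); tank 3 never drops to <=3
Tank 3 never reaches <=3 within 15 steps

Answer: -1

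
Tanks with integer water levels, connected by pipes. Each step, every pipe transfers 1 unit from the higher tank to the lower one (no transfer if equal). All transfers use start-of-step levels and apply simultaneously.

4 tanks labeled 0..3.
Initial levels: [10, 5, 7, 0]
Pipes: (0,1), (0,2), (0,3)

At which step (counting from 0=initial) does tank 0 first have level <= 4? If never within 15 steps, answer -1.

Answer: 4

Derivation:
Step 1: flows [0->1,0->2,0->3] -> levels [7 6 8 1]
Step 2: flows [0->1,2->0,0->3] -> levels [6 7 7 2]
Step 3: flows [1->0,2->0,0->3] -> levels [7 6 6 3]
Step 4: flows [0->1,0->2,0->3] -> levels [4 7 7 4]
Tank 0 first reaches <=4 at step 4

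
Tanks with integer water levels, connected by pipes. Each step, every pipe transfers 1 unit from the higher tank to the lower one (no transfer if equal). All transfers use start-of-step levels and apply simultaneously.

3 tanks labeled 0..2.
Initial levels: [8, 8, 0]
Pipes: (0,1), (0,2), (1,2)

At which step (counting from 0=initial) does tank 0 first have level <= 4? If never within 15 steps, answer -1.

Step 1: flows [0=1,0->2,1->2] -> levels [7 7 2]
Step 2: flows [0=1,0->2,1->2] -> levels [6 6 4]
Step 3: flows [0=1,0->2,1->2] -> levels [5 5 6]
Step 4: flows [0=1,2->0,2->1] -> levels [6 6 4]
  -> period-2 cycle (repeats step 2); tank 0 never drops to <=4
Tank 0 never reaches <=4 within 15 steps

Answer: -1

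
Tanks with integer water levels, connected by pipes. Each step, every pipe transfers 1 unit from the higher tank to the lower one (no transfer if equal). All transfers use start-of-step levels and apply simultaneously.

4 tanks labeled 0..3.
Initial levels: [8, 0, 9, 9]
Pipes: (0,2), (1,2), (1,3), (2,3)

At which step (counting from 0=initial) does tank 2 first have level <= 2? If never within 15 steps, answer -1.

Step 1: flows [2->0,2->1,3->1,2=3] -> levels [9 2 7 8]
Step 2: flows [0->2,2->1,3->1,3->2] -> levels [8 4 8 6]
Step 3: flows [0=2,2->1,3->1,2->3] -> levels [8 6 6 6]
Step 4: flows [0->2,1=2,1=3,2=3] -> levels [7 6 7 6]
Step 5: flows [0=2,2->1,1=3,2->3] -> levels [7 7 5 7]
Step 6: flows [0->2,1->2,1=3,3->2] -> levels [6 6 8 6]
Step 7: flows [2->0,2->1,1=3,2->3] -> levels [7 7 5 7]
  -> period-2 cycle (repeats step 5); tank 2 never drops to <=2
Tank 2 never reaches <=2 within 15 steps

Answer: -1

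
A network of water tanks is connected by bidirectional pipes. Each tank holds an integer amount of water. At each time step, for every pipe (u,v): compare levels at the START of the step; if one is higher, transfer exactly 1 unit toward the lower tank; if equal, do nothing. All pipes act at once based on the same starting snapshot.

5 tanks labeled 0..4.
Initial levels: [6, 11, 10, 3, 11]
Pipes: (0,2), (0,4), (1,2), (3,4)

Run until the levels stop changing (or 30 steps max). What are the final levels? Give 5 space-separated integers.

Answer: 9 9 8 8 7

Derivation:
Step 1: flows [2->0,4->0,1->2,4->3] -> levels [8 10 10 4 9]
Step 2: flows [2->0,4->0,1=2,4->3] -> levels [10 10 9 5 7]
Step 3: flows [0->2,0->4,1->2,4->3] -> levels [8 9 11 6 7]
Step 4: flows [2->0,0->4,2->1,4->3] -> levels [8 10 9 7 7]
Step 5: flows [2->0,0->4,1->2,3=4] -> levels [8 9 9 7 8]
Step 6: flows [2->0,0=4,1=2,4->3] -> levels [9 9 8 8 7]
Step 7: flows [0->2,0->4,1->2,3->4] -> levels [7 8 10 7 9]
Step 8: flows [2->0,4->0,2->1,4->3] -> levels [9 9 8 8 7]
  -> period-2 cycle: step 8 state = step 6 state; never stabilizes
  -> state at step 30: (30-6) mod 2 = 0, same as step 6 -> [9 9 8 8 7]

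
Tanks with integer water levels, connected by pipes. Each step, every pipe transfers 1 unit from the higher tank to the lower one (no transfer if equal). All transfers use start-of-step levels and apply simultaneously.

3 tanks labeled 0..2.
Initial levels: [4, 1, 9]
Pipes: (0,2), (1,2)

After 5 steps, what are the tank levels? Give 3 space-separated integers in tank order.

Step 1: flows [2->0,2->1] -> levels [5 2 7]
Step 2: flows [2->0,2->1] -> levels [6 3 5]
Step 3: flows [0->2,2->1] -> levels [5 4 5]
Step 4: flows [0=2,2->1] -> levels [5 5 4]
Step 5: flows [0->2,1->2] -> levels [4 4 6]

Answer: 4 4 6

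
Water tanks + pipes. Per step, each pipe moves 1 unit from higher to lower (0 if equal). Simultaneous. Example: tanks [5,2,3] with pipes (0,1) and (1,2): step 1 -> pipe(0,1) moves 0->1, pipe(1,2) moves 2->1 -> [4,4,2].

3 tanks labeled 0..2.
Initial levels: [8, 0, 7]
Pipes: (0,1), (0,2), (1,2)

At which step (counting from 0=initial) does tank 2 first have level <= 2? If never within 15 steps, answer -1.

Step 1: flows [0->1,0->2,2->1] -> levels [6 2 7]
Step 2: flows [0->1,2->0,2->1] -> levels [6 4 5]
Step 3: flows [0->1,0->2,2->1] -> levels [4 6 5]
Step 4: flows [1->0,2->0,1->2] -> levels [6 4 5]
  -> period-2 cycle (repeats step 2); tank 2 never drops to <=2
Tank 2 never reaches <=2 within 15 steps

Answer: -1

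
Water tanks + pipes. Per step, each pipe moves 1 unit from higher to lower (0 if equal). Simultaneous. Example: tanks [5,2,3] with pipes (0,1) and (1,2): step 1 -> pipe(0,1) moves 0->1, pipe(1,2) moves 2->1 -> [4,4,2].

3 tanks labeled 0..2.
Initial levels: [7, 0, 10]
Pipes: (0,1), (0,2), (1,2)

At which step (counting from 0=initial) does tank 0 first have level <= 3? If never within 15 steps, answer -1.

Answer: -1

Derivation:
Step 1: flows [0->1,2->0,2->1] -> levels [7 2 8]
Step 2: flows [0->1,2->0,2->1] -> levels [7 4 6]
Step 3: flows [0->1,0->2,2->1] -> levels [5 6 6]
Step 4: flows [1->0,2->0,1=2] -> levels [7 5 5]
Step 5: flows [0->1,0->2,1=2] -> levels [5 6 6]
  -> period-2 cycle (repeats step 3); tank 0 never drops to <=3
Tank 0 never reaches <=3 within 15 steps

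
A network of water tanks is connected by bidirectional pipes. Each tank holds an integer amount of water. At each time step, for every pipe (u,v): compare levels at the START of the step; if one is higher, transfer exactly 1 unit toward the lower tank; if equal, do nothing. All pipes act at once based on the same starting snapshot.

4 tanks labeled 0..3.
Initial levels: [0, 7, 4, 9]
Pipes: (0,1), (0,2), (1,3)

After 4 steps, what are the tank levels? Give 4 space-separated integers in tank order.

Answer: 4 6 4 6

Derivation:
Step 1: flows [1->0,2->0,3->1] -> levels [2 7 3 8]
Step 2: flows [1->0,2->0,3->1] -> levels [4 7 2 7]
Step 3: flows [1->0,0->2,1=3] -> levels [4 6 3 7]
Step 4: flows [1->0,0->2,3->1] -> levels [4 6 4 6]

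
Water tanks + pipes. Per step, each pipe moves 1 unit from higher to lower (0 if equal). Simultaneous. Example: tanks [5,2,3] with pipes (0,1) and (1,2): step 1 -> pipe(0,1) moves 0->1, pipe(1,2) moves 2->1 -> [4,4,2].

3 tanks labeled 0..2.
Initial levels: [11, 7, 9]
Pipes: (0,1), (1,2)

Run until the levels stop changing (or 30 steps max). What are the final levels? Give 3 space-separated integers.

Answer: 9 9 9

Derivation:
Step 1: flows [0->1,2->1] -> levels [10 9 8]
Step 2: flows [0->1,1->2] -> levels [9 9 9]
Step 3: flows [0=1,1=2] -> levels [9 9 9]
  -> stable (no change)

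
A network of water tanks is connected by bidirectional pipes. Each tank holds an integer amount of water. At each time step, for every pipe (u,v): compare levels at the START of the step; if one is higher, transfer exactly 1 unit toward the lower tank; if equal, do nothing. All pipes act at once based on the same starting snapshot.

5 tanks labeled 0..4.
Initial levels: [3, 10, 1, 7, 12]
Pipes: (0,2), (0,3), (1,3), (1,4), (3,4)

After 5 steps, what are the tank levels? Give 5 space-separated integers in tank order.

Answer: 5 9 4 6 9

Derivation:
Step 1: flows [0->2,3->0,1->3,4->1,4->3] -> levels [3 10 2 8 10]
Step 2: flows [0->2,3->0,1->3,1=4,4->3] -> levels [3 9 3 9 9]
Step 3: flows [0=2,3->0,1=3,1=4,3=4] -> levels [4 9 3 8 9]
Step 4: flows [0->2,3->0,1->3,1=4,4->3] -> levels [4 8 4 9 8]
Step 5: flows [0=2,3->0,3->1,1=4,3->4] -> levels [5 9 4 6 9]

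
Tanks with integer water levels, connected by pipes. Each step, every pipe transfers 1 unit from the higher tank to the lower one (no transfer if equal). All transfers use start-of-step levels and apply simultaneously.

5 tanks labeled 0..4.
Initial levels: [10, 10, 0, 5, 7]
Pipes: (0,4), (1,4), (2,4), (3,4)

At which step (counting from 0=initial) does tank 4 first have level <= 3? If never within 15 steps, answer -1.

Step 1: flows [0->4,1->4,4->2,4->3] -> levels [9 9 1 6 7]
Step 2: flows [0->4,1->4,4->2,4->3] -> levels [8 8 2 7 7]
Step 3: flows [0->4,1->4,4->2,3=4] -> levels [7 7 3 7 8]
Step 4: flows [4->0,4->1,4->2,4->3] -> levels [8 8 4 8 4]
Step 5: flows [0->4,1->4,2=4,3->4] -> levels [7 7 4 7 7]
Step 6: flows [0=4,1=4,4->2,3=4] -> levels [7 7 5 7 6]
Step 7: flows [0->4,1->4,4->2,3->4] -> levels [6 6 6 6 8]
Step 8: flows [4->0,4->1,4->2,4->3] -> levels [7 7 7 7 4]
Step 9: flows [0->4,1->4,2->4,3->4] -> levels [6 6 6 6 8]
  -> period-2 cycle (repeats step 7); tank 4 never drops to <=3
Tank 4 never reaches <=3 within 15 steps

Answer: -1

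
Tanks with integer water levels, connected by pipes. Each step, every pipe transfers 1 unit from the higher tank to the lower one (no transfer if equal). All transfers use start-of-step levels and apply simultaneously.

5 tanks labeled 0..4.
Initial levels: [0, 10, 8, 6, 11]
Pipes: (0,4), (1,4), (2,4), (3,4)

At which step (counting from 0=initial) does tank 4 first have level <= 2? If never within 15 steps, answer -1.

Answer: -1

Derivation:
Step 1: flows [4->0,4->1,4->2,4->3] -> levels [1 11 9 7 7]
Step 2: flows [4->0,1->4,2->4,3=4] -> levels [2 10 8 7 8]
Step 3: flows [4->0,1->4,2=4,4->3] -> levels [3 9 8 8 7]
Step 4: flows [4->0,1->4,2->4,3->4] -> levels [4 8 7 7 9]
Step 5: flows [4->0,4->1,4->2,4->3] -> levels [5 9 8 8 5]
Step 6: flows [0=4,1->4,2->4,3->4] -> levels [5 8 7 7 8]
Step 7: flows [4->0,1=4,4->2,4->3] -> levels [6 8 8 8 5]
Step 8: flows [0->4,1->4,2->4,3->4] -> levels [5 7 7 7 9]
Step 9: flows [4->0,4->1,4->2,4->3] -> levels [6 8 8 8 5]
  -> period-2 cycle (repeats step 7); tank 4 never drops to <=2
Tank 4 never reaches <=2 within 15 steps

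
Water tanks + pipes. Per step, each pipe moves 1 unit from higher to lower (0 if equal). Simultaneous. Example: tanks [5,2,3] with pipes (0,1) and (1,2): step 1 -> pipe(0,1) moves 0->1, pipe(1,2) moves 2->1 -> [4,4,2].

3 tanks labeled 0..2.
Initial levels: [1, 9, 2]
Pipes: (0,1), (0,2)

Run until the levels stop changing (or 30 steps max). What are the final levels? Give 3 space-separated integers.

Step 1: flows [1->0,2->0] -> levels [3 8 1]
Step 2: flows [1->0,0->2] -> levels [3 7 2]
Step 3: flows [1->0,0->2] -> levels [3 6 3]
Step 4: flows [1->0,0=2] -> levels [4 5 3]
Step 5: flows [1->0,0->2] -> levels [4 4 4]
Step 6: flows [0=1,0=2] -> levels [4 4 4]
  -> stable (no change)

Answer: 4 4 4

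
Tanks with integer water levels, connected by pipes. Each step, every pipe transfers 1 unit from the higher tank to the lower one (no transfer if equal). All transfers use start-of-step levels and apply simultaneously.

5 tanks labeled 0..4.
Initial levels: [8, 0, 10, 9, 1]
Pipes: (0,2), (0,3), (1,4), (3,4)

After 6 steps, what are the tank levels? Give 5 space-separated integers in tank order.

Step 1: flows [2->0,3->0,4->1,3->4] -> levels [10 1 9 7 1]
Step 2: flows [0->2,0->3,1=4,3->4] -> levels [8 1 10 7 2]
Step 3: flows [2->0,0->3,4->1,3->4] -> levels [8 2 9 7 2]
Step 4: flows [2->0,0->3,1=4,3->4] -> levels [8 2 8 7 3]
Step 5: flows [0=2,0->3,4->1,3->4] -> levels [7 3 8 7 3]
Step 6: flows [2->0,0=3,1=4,3->4] -> levels [8 3 7 6 4]

Answer: 8 3 7 6 4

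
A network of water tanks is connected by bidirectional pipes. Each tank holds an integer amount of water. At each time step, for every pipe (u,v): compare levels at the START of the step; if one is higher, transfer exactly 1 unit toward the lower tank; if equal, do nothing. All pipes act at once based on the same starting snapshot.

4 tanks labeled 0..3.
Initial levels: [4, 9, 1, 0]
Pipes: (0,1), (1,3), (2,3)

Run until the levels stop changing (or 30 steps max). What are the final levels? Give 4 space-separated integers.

Answer: 4 3 3 4

Derivation:
Step 1: flows [1->0,1->3,2->3] -> levels [5 7 0 2]
Step 2: flows [1->0,1->3,3->2] -> levels [6 5 1 2]
Step 3: flows [0->1,1->3,3->2] -> levels [5 5 2 2]
Step 4: flows [0=1,1->3,2=3] -> levels [5 4 2 3]
Step 5: flows [0->1,1->3,3->2] -> levels [4 4 3 3]
Step 6: flows [0=1,1->3,2=3] -> levels [4 3 3 4]
Step 7: flows [0->1,3->1,3->2] -> levels [3 5 4 2]
Step 8: flows [1->0,1->3,2->3] -> levels [4 3 3 4]
  -> period-2 cycle: step 8 state = step 6 state; never stabilizes
  -> state at step 30: (30-6) mod 2 = 0, same as step 6 -> [4 3 3 4]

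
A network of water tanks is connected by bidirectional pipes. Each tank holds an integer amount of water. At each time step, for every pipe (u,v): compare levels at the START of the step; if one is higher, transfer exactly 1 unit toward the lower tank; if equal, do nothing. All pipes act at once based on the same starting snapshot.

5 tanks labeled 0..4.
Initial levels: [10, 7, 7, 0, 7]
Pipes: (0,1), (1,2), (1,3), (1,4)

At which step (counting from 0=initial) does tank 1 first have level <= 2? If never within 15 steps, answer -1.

Step 1: flows [0->1,1=2,1->3,1=4] -> levels [9 7 7 1 7]
Step 2: flows [0->1,1=2,1->3,1=4] -> levels [8 7 7 2 7]
Step 3: flows [0->1,1=2,1->3,1=4] -> levels [7 7 7 3 7]
Step 4: flows [0=1,1=2,1->3,1=4] -> levels [7 6 7 4 7]
Step 5: flows [0->1,2->1,1->3,4->1] -> levels [6 8 6 5 6]
Step 6: flows [1->0,1->2,1->3,1->4] -> levels [7 4 7 6 7]
Step 7: flows [0->1,2->1,3->1,4->1] -> levels [6 8 6 5 6]
  -> period-2 cycle (repeats step 5); tank 1 never drops to <=2
Tank 1 never reaches <=2 within 15 steps

Answer: -1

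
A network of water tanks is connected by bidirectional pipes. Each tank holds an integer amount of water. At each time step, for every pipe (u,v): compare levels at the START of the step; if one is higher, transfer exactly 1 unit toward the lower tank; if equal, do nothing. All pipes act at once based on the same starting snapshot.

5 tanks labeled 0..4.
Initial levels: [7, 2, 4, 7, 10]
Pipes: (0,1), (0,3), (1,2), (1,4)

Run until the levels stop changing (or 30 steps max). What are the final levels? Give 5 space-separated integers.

Answer: 6 6 6 6 6

Derivation:
Step 1: flows [0->1,0=3,2->1,4->1] -> levels [6 5 3 7 9]
Step 2: flows [0->1,3->0,1->2,4->1] -> levels [6 6 4 6 8]
Step 3: flows [0=1,0=3,1->2,4->1] -> levels [6 6 5 6 7]
Step 4: flows [0=1,0=3,1->2,4->1] -> levels [6 6 6 6 6]
Step 5: flows [0=1,0=3,1=2,1=4] -> levels [6 6 6 6 6]
  -> stable (no change)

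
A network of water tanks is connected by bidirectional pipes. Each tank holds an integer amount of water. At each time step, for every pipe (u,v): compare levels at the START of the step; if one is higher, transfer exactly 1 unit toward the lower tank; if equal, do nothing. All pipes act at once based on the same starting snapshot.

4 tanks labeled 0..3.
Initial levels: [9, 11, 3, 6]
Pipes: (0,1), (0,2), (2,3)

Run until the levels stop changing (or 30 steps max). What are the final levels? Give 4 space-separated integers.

Step 1: flows [1->0,0->2,3->2] -> levels [9 10 5 5]
Step 2: flows [1->0,0->2,2=3] -> levels [9 9 6 5]
Step 3: flows [0=1,0->2,2->3] -> levels [8 9 6 6]
Step 4: flows [1->0,0->2,2=3] -> levels [8 8 7 6]
Step 5: flows [0=1,0->2,2->3] -> levels [7 8 7 7]
Step 6: flows [1->0,0=2,2=3] -> levels [8 7 7 7]
Step 7: flows [0->1,0->2,2=3] -> levels [6 8 8 7]
Step 8: flows [1->0,2->0,2->3] -> levels [8 7 6 8]
Step 9: flows [0->1,0->2,3->2] -> levels [6 8 8 7]
  -> period-2 cycle: step 9 state = step 7 state; never stabilizes
  -> state at step 30: (30-7) mod 2 = 1, same as step 8 -> [8 7 6 8]

Answer: 8 7 6 8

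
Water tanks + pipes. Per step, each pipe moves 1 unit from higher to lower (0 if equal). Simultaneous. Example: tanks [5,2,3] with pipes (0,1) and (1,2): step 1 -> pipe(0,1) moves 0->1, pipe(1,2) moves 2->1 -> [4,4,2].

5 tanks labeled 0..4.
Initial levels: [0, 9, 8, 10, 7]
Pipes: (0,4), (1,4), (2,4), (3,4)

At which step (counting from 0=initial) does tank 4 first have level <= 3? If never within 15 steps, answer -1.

Step 1: flows [4->0,1->4,2->4,3->4] -> levels [1 8 7 9 9]
Step 2: flows [4->0,4->1,4->2,3=4] -> levels [2 9 8 9 6]
Step 3: flows [4->0,1->4,2->4,3->4] -> levels [3 8 7 8 8]
Step 4: flows [4->0,1=4,4->2,3=4] -> levels [4 8 8 8 6]
Step 5: flows [4->0,1->4,2->4,3->4] -> levels [5 7 7 7 8]
Step 6: flows [4->0,4->1,4->2,4->3] -> levels [6 8 8 8 4]
Step 7: flows [0->4,1->4,2->4,3->4] -> levels [5 7 7 7 8]
  -> period-2 cycle (repeats step 5); tank 4 never drops to <=3
Tank 4 never reaches <=3 within 15 steps

Answer: -1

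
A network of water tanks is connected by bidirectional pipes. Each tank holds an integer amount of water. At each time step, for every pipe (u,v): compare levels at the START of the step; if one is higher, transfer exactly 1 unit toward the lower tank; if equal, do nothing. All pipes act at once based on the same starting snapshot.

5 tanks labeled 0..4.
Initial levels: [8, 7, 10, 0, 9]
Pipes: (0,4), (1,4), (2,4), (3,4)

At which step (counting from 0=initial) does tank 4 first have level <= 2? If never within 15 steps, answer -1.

Step 1: flows [4->0,4->1,2->4,4->3] -> levels [9 8 9 1 7]
Step 2: flows [0->4,1->4,2->4,4->3] -> levels [8 7 8 2 9]
Step 3: flows [4->0,4->1,4->2,4->3] -> levels [9 8 9 3 5]
Step 4: flows [0->4,1->4,2->4,4->3] -> levels [8 7 8 4 7]
Step 5: flows [0->4,1=4,2->4,4->3] -> levels [7 7 7 5 8]
Step 6: flows [4->0,4->1,4->2,4->3] -> levels [8 8 8 6 4]
Step 7: flows [0->4,1->4,2->4,3->4] -> levels [7 7 7 5 8]
  -> period-2 cycle (repeats step 5); tank 4 never drops to <=2
Tank 4 never reaches <=2 within 15 steps

Answer: -1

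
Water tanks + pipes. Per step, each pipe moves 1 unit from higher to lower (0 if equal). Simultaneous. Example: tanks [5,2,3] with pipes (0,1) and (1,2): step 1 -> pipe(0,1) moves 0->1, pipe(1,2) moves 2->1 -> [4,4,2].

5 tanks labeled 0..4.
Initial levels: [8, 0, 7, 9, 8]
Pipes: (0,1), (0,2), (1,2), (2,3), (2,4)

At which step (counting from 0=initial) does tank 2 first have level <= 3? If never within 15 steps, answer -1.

Answer: -1

Derivation:
Step 1: flows [0->1,0->2,2->1,3->2,4->2] -> levels [6 2 9 8 7]
Step 2: flows [0->1,2->0,2->1,2->3,2->4] -> levels [6 4 5 9 8]
Step 3: flows [0->1,0->2,2->1,3->2,4->2] -> levels [4 6 7 8 7]
Step 4: flows [1->0,2->0,2->1,3->2,2=4] -> levels [6 6 6 7 7]
Step 5: flows [0=1,0=2,1=2,3->2,4->2] -> levels [6 6 8 6 6]
Step 6: flows [0=1,2->0,2->1,2->3,2->4] -> levels [7 7 4 7 7]
Step 7: flows [0=1,0->2,1->2,3->2,4->2] -> levels [6 6 8 6 6]
  -> period-2 cycle (repeats step 5); tank 2 never drops to <=3
Tank 2 never reaches <=3 within 15 steps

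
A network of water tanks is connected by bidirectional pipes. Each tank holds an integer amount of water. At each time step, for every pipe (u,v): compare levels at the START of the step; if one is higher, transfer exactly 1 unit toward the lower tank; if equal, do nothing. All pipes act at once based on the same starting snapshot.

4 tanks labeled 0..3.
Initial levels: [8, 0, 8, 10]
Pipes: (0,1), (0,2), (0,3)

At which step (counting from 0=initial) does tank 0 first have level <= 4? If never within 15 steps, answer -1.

Step 1: flows [0->1,0=2,3->0] -> levels [8 1 8 9]
Step 2: flows [0->1,0=2,3->0] -> levels [8 2 8 8]
Step 3: flows [0->1,0=2,0=3] -> levels [7 3 8 8]
Step 4: flows [0->1,2->0,3->0] -> levels [8 4 7 7]
Step 5: flows [0->1,0->2,0->3] -> levels [5 5 8 8]
Step 6: flows [0=1,2->0,3->0] -> levels [7 5 7 7]
Step 7: flows [0->1,0=2,0=3] -> levels [6 6 7 7]
Step 8: flows [0=1,2->0,3->0] -> levels [8 6 6 6]
Step 9: flows [0->1,0->2,0->3] -> levels [5 7 7 7]
Step 10: flows [1->0,2->0,3->0] -> levels [8 6 6 6]
  -> period-2 cycle (repeats step 8); tank 0 never drops to <=4
Tank 0 never reaches <=4 within 15 steps

Answer: -1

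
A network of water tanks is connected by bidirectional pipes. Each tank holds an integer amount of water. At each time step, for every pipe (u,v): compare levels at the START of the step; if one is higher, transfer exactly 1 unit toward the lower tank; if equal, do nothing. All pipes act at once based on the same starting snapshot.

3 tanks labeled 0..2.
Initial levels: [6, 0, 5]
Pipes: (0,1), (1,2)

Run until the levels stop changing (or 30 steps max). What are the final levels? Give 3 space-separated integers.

Step 1: flows [0->1,2->1] -> levels [5 2 4]
Step 2: flows [0->1,2->1] -> levels [4 4 3]
Step 3: flows [0=1,1->2] -> levels [4 3 4]
Step 4: flows [0->1,2->1] -> levels [3 5 3]
Step 5: flows [1->0,1->2] -> levels [4 3 4]
  -> period-2 cycle: step 5 state = step 3 state; never stabilizes
  -> state at step 30: (30-3) mod 2 = 1, same as step 4 -> [3 5 3]

Answer: 3 5 3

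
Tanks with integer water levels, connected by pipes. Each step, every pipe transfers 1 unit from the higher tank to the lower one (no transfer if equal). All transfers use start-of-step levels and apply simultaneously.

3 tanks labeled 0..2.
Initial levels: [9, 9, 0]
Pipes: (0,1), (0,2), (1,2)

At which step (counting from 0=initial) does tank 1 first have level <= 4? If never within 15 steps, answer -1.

Step 1: flows [0=1,0->2,1->2] -> levels [8 8 2]
Step 2: flows [0=1,0->2,1->2] -> levels [7 7 4]
Step 3: flows [0=1,0->2,1->2] -> levels [6 6 6]
Step 4: flows [0=1,0=2,1=2] -> levels [6 6 6]
  -> stable; tank 1 stays at 6 > 4
Tank 1 never reaches <=4 within 15 steps

Answer: -1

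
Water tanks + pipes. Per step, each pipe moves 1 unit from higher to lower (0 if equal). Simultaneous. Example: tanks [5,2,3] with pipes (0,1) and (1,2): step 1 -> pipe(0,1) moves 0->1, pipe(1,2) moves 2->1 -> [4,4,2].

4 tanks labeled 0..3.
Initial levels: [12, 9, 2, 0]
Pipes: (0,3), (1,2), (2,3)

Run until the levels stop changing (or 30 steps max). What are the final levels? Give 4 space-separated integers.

Answer: 6 5 7 5

Derivation:
Step 1: flows [0->3,1->2,2->3] -> levels [11 8 2 2]
Step 2: flows [0->3,1->2,2=3] -> levels [10 7 3 3]
Step 3: flows [0->3,1->2,2=3] -> levels [9 6 4 4]
Step 4: flows [0->3,1->2,2=3] -> levels [8 5 5 5]
Step 5: flows [0->3,1=2,2=3] -> levels [7 5 5 6]
Step 6: flows [0->3,1=2,3->2] -> levels [6 5 6 6]
Step 7: flows [0=3,2->1,2=3] -> levels [6 6 5 6]
Step 8: flows [0=3,1->2,3->2] -> levels [6 5 7 5]
Step 9: flows [0->3,2->1,2->3] -> levels [5 6 5 7]
Step 10: flows [3->0,1->2,3->2] -> levels [6 5 7 5]
  -> period-2 cycle: step 10 state = step 8 state; never stabilizes
  -> state at step 30: (30-8) mod 2 = 0, same as step 8 -> [6 5 7 5]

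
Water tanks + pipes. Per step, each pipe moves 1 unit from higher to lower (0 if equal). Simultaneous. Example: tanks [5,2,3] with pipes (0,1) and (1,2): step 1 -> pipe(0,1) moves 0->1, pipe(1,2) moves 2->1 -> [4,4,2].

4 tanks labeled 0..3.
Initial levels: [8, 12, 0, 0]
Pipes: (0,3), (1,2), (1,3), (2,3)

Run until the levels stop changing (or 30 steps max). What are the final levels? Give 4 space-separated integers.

Answer: 5 4 6 5

Derivation:
Step 1: flows [0->3,1->2,1->3,2=3] -> levels [7 10 1 2]
Step 2: flows [0->3,1->2,1->3,3->2] -> levels [6 8 3 3]
Step 3: flows [0->3,1->2,1->3,2=3] -> levels [5 6 4 5]
Step 4: flows [0=3,1->2,1->3,3->2] -> levels [5 4 6 5]
Step 5: flows [0=3,2->1,3->1,2->3] -> levels [5 6 4 5]
  -> period-2 cycle: step 5 state = step 3 state; never stabilizes
  -> state at step 30: (30-3) mod 2 = 1, same as step 4 -> [5 4 6 5]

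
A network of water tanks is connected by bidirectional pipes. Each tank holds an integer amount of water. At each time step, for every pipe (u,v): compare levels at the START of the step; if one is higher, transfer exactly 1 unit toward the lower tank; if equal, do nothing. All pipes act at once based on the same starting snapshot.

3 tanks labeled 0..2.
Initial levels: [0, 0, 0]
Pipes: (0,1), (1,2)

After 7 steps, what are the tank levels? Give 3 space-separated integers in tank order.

Answer: 0 0 0

Derivation:
Step 1: flows [0=1,1=2] -> levels [0 0 0]
  -> stable; steps 2..7 unchanged -> [0 0 0]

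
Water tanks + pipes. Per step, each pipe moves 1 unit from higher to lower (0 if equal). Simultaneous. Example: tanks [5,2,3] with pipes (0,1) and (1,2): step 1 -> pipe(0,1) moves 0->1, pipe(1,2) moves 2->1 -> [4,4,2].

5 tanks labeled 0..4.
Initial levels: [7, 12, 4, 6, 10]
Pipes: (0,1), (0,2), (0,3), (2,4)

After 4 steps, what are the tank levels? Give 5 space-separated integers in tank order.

Step 1: flows [1->0,0->2,0->3,4->2] -> levels [6 11 6 7 9]
Step 2: flows [1->0,0=2,3->0,4->2] -> levels [8 10 7 6 8]
Step 3: flows [1->0,0->2,0->3,4->2] -> levels [7 9 9 7 7]
Step 4: flows [1->0,2->0,0=3,2->4] -> levels [9 8 7 7 8]

Answer: 9 8 7 7 8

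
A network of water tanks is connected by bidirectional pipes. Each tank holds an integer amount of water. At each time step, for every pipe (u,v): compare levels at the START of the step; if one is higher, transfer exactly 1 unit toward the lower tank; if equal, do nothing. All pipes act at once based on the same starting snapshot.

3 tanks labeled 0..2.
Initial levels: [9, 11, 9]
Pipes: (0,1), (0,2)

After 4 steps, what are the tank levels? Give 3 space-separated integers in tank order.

Step 1: flows [1->0,0=2] -> levels [10 10 9]
Step 2: flows [0=1,0->2] -> levels [9 10 10]
Step 3: flows [1->0,2->0] -> levels [11 9 9]
Step 4: flows [0->1,0->2] -> levels [9 10 10]

Answer: 9 10 10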